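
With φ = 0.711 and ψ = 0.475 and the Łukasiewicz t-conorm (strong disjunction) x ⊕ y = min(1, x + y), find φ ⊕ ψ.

1.000

φ ⊕ ψ = min(1, 0.711 + 0.475) = min(1, 1.186) = 1.000
For comparison, the Gödel t-conorm max(x, y) would give 0.711.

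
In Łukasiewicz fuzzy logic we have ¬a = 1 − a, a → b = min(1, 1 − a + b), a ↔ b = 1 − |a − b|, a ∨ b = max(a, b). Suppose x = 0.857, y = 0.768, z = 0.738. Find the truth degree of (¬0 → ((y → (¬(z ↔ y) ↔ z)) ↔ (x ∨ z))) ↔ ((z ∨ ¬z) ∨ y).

0.899

¬0 = 1 − 0.000 = 1.000
z ↔ y = 1 − |0.738 − 0.768| = 1 − 0.030 = 0.970
¬(z ↔ y) = 1 − 0.970 = 0.030
¬(z ↔ y) ↔ z = 1 − |0.030 − 0.738| = 1 − 0.708 = 0.292
y → (¬(z ↔ y) ↔ z) = min(1, 1 − 0.768 + 0.292) = min(1, 0.524) = 0.524
x ∨ z = max(0.857, 0.738) = 0.857
(y → (¬(z ↔ y) ↔ z)) ↔ (x ∨ z) = 1 − |0.524 − 0.857| = 1 − 0.333 = 0.667
¬0 → ((y → (¬(z ↔ y) ↔ z)) ↔ (x ∨ z)) = min(1, 1 − 1.000 + 0.667) = min(1, 0.667) = 0.667
¬z = 1 − 0.738 = 0.262
z ∨ ¬z = max(0.738, 0.262) = 0.738
(z ∨ ¬z) ∨ y = max(0.738, 0.768) = 0.768
(¬0 → ((y → (¬(z ↔ y) ↔ z)) ↔ (x ∨ z))) ↔ ((z ∨ ¬z) ∨ y) = 1 − |0.667 − 0.768| = 1 − 0.101 = 0.899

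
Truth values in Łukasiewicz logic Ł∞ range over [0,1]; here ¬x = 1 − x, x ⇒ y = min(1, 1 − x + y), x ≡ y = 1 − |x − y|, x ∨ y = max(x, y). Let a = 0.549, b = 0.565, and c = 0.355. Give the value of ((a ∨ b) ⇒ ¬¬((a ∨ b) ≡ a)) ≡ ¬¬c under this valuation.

0.355

a ∨ b = max(0.549, 0.565) = 0.565
(a ∨ b) ≡ a = 1 − |0.565 − 0.549| = 1 − 0.016 = 0.984
¬((a ∨ b) ≡ a) = 1 − 0.984 = 0.016
¬¬((a ∨ b) ≡ a) = 1 − 0.016 = 0.984
(a ∨ b) ⇒ ¬¬((a ∨ b) ≡ a) = min(1, 1 − 0.565 + 0.984) = min(1, 1.419) = 1.000
¬c = 1 − 0.355 = 0.645
¬¬c = 1 − 0.645 = 0.355
((a ∨ b) ⇒ ¬¬((a ∨ b) ≡ a)) ≡ ¬¬c = 1 − |1.000 − 0.355| = 1 − 0.645 = 0.355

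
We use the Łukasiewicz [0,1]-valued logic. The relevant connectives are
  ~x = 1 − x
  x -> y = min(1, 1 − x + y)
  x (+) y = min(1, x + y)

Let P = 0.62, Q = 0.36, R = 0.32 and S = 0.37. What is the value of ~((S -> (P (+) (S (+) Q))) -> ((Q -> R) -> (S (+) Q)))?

0.23

S (+) Q = min(1, 0.37 + 0.36) = min(1, 0.73) = 0.73
P (+) (S (+) Q) = min(1, 0.62 + 0.73) = min(1, 1.35) = 1.00
S -> (P (+) (S (+) Q)) = min(1, 1 − 0.37 + 1.00) = min(1, 1.63) = 1.00
Q -> R = min(1, 1 − 0.36 + 0.32) = min(1, 0.96) = 0.96
(Q -> R) -> (S (+) Q) = min(1, 1 − 0.96 + 0.73) = min(1, 0.77) = 0.77
(S -> (P (+) (S (+) Q))) -> ((Q -> R) -> (S (+) Q)) = min(1, 1 − 1.00 + 0.77) = min(1, 0.77) = 0.77
~((S -> (P (+) (S (+) Q))) -> ((Q -> R) -> (S (+) Q))) = 1 − 0.77 = 0.23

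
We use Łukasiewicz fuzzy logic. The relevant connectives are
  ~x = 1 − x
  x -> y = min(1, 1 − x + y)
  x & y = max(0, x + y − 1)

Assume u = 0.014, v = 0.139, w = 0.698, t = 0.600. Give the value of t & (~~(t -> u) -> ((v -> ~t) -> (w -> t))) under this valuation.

t -> u = min(1, 1 − 0.600 + 0.014) = min(1, 0.414) = 0.414
~(t -> u) = 1 − 0.414 = 0.586
~~(t -> u) = 1 − 0.586 = 0.414
~t = 1 − 0.600 = 0.400
v -> ~t = min(1, 1 − 0.139 + 0.400) = min(1, 1.261) = 1.000
w -> t = min(1, 1 − 0.698 + 0.600) = min(1, 0.902) = 0.902
(v -> ~t) -> (w -> t) = min(1, 1 − 1.000 + 0.902) = min(1, 0.902) = 0.902
~~(t -> u) -> ((v -> ~t) -> (w -> t)) = min(1, 1 − 0.414 + 0.902) = min(1, 1.488) = 1.000
t & (~~(t -> u) -> ((v -> ~t) -> (w -> t))) = max(0, 0.600 + 1.000 − 1) = max(0, 0.600) = 0.600

0.600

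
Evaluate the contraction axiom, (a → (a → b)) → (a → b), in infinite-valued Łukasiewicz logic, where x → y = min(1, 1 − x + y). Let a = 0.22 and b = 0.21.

a → b = min(1, 1 − 0.22 + 0.21) = min(1, 0.99) = 0.99
a → (a → b) = min(1, 1 − 0.22 + 0.99) = min(1, 1.77) = 1.00
(a → (a → b)) → (a → b) = min(1, 1 − 1.00 + 0.99) = min(1, 0.99) = 0.99
(The value 0.99 < 1 shows this instance is not satisfied; fails in Ł∞ (the t-norm is not idempotent).)

0.99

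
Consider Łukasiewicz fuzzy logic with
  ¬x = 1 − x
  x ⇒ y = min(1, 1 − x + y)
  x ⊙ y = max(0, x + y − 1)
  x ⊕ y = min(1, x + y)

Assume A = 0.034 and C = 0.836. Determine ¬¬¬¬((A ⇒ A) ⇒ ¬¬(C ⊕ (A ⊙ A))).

0.836

A ⇒ A = min(1, 1 − 0.034 + 0.034) = min(1, 1.000) = 1.000
A ⊙ A = max(0, 0.034 + 0.034 − 1) = max(0, -0.932) = 0.000
C ⊕ (A ⊙ A) = min(1, 0.836 + 0.000) = min(1, 0.836) = 0.836
¬(C ⊕ (A ⊙ A)) = 1 − 0.836 = 0.164
¬¬(C ⊕ (A ⊙ A)) = 1 − 0.164 = 0.836
(A ⇒ A) ⇒ ¬¬(C ⊕ (A ⊙ A)) = min(1, 1 − 1.000 + 0.836) = min(1, 0.836) = 0.836
¬((A ⇒ A) ⇒ ¬¬(C ⊕ (A ⊙ A))) = 1 − 0.836 = 0.164
¬¬((A ⇒ A) ⇒ ¬¬(C ⊕ (A ⊙ A))) = 1 − 0.164 = 0.836
¬¬¬((A ⇒ A) ⇒ ¬¬(C ⊕ (A ⊙ A))) = 1 − 0.836 = 0.164
¬¬¬¬((A ⇒ A) ⇒ ¬¬(C ⊕ (A ⊙ A))) = 1 − 0.164 = 0.836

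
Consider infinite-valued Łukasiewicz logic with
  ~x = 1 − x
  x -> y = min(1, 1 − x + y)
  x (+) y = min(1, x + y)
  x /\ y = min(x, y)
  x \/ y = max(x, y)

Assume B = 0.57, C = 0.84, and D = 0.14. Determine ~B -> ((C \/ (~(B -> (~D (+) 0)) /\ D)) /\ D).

0.71

~B = 1 − 0.57 = 0.43
~D = 1 − 0.14 = 0.86
~D (+) 0 = min(1, 0.86 + 0.00) = min(1, 0.86) = 0.86
B -> (~D (+) 0) = min(1, 1 − 0.57 + 0.86) = min(1, 1.29) = 1.00
~(B -> (~D (+) 0)) = 1 − 1.00 = 0.00
~(B -> (~D (+) 0)) /\ D = min(0.00, 0.14) = 0.00
C \/ (~(B -> (~D (+) 0)) /\ D) = max(0.84, 0.00) = 0.84
(C \/ (~(B -> (~D (+) 0)) /\ D)) /\ D = min(0.84, 0.14) = 0.14
~B -> ((C \/ (~(B -> (~D (+) 0)) /\ D)) /\ D) = min(1, 1 − 0.43 + 0.14) = min(1, 0.71) = 0.71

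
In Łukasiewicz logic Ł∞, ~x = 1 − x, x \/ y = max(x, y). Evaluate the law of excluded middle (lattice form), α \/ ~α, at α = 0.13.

~α = 1 − 0.13 = 0.87
α \/ ~α = max(0.13, 0.87) = 0.87
(The value 0.87 < 1 shows this instance is not satisfied; not a Ł∞-tautology — its value is max(a, 1−a).)

0.87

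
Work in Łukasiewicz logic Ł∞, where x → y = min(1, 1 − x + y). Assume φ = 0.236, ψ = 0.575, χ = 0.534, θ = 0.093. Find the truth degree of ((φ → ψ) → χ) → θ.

φ → ψ = min(1, 1 − 0.236 + 0.575) = min(1, 1.339) = 1.000
(φ → ψ) → χ = min(1, 1 − 1.000 + 0.534) = min(1, 0.534) = 0.534
((φ → ψ) → χ) → θ = min(1, 1 − 0.534 + 0.093) = min(1, 0.559) = 0.559

0.559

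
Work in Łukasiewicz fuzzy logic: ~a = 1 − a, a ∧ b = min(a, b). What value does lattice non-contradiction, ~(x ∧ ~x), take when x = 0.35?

~x = 1 − 0.35 = 0.65
x ∧ ~x = min(0.35, 0.65) = 0.35
~(x ∧ ~x) = 1 − 0.35 = 0.65
(The value 0.65 < 1 shows this instance is not satisfied; not a Ł∞-tautology — its value is 1 − min(a, 1−a).)

0.65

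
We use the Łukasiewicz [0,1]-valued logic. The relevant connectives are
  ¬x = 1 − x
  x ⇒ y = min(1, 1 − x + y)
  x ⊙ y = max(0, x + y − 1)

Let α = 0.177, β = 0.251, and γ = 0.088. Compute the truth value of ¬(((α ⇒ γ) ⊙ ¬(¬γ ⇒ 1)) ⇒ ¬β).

α ⇒ γ = min(1, 1 − 0.177 + 0.088) = min(1, 0.911) = 0.911
¬γ = 1 − 0.088 = 0.912
¬γ ⇒ 1 = min(1, 1 − 0.912 + 1.000) = min(1, 1.088) = 1.000
¬(¬γ ⇒ 1) = 1 − 1.000 = 0.000
(α ⇒ γ) ⊙ ¬(¬γ ⇒ 1) = max(0, 0.911 + 0.000 − 1) = max(0, -0.089) = 0.000
¬β = 1 − 0.251 = 0.749
((α ⇒ γ) ⊙ ¬(¬γ ⇒ 1)) ⇒ ¬β = min(1, 1 − 0.000 + 0.749) = min(1, 1.749) = 1.000
¬(((α ⇒ γ) ⊙ ¬(¬γ ⇒ 1)) ⇒ ¬β) = 1 − 1.000 = 0.000

0.000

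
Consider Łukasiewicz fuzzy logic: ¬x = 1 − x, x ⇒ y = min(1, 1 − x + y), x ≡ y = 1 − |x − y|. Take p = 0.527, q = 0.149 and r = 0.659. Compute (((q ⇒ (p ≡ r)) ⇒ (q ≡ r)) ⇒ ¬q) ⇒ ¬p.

p ≡ r = 1 − |0.527 − 0.659| = 1 − 0.132 = 0.868
q ⇒ (p ≡ r) = min(1, 1 − 0.149 + 0.868) = min(1, 1.719) = 1.000
q ≡ r = 1 − |0.149 − 0.659| = 1 − 0.510 = 0.490
(q ⇒ (p ≡ r)) ⇒ (q ≡ r) = min(1, 1 − 1.000 + 0.490) = min(1, 0.490) = 0.490
¬q = 1 − 0.149 = 0.851
((q ⇒ (p ≡ r)) ⇒ (q ≡ r)) ⇒ ¬q = min(1, 1 − 0.490 + 0.851) = min(1, 1.361) = 1.000
¬p = 1 − 0.527 = 0.473
(((q ⇒ (p ≡ r)) ⇒ (q ≡ r)) ⇒ ¬q) ⇒ ¬p = min(1, 1 − 1.000 + 0.473) = min(1, 0.473) = 0.473

0.473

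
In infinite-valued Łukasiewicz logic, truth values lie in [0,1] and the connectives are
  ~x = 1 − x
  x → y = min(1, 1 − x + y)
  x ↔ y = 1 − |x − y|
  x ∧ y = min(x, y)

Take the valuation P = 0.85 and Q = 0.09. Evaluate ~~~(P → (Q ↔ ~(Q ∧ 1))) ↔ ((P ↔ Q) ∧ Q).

0.42

Q ∧ 1 = min(0.09, 1.00) = 0.09
~(Q ∧ 1) = 1 − 0.09 = 0.91
Q ↔ ~(Q ∧ 1) = 1 − |0.09 − 0.91| = 1 − 0.82 = 0.18
P → (Q ↔ ~(Q ∧ 1)) = min(1, 1 − 0.85 + 0.18) = min(1, 0.33) = 0.33
~(P → (Q ↔ ~(Q ∧ 1))) = 1 − 0.33 = 0.67
~~(P → (Q ↔ ~(Q ∧ 1))) = 1 − 0.67 = 0.33
~~~(P → (Q ↔ ~(Q ∧ 1))) = 1 − 0.33 = 0.67
P ↔ Q = 1 − |0.85 − 0.09| = 1 − 0.76 = 0.24
(P ↔ Q) ∧ Q = min(0.24, 0.09) = 0.09
~~~(P → (Q ↔ ~(Q ∧ 1))) ↔ ((P ↔ Q) ∧ Q) = 1 − |0.67 − 0.09| = 1 − 0.58 = 0.42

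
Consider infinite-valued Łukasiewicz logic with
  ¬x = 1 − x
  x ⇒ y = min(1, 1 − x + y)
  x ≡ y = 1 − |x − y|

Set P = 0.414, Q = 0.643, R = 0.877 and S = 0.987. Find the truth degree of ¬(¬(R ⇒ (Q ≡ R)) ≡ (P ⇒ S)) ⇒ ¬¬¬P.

0.697

Q ≡ R = 1 − |0.643 − 0.877| = 1 − 0.234 = 0.766
R ⇒ (Q ≡ R) = min(1, 1 − 0.877 + 0.766) = min(1, 0.889) = 0.889
¬(R ⇒ (Q ≡ R)) = 1 − 0.889 = 0.111
P ⇒ S = min(1, 1 − 0.414 + 0.987) = min(1, 1.573) = 1.000
¬(R ⇒ (Q ≡ R)) ≡ (P ⇒ S) = 1 − |0.111 − 1.000| = 1 − 0.889 = 0.111
¬(¬(R ⇒ (Q ≡ R)) ≡ (P ⇒ S)) = 1 − 0.111 = 0.889
¬P = 1 − 0.414 = 0.586
¬¬P = 1 − 0.586 = 0.414
¬¬¬P = 1 − 0.414 = 0.586
¬(¬(R ⇒ (Q ≡ R)) ≡ (P ⇒ S)) ⇒ ¬¬¬P = min(1, 1 − 0.889 + 0.586) = min(1, 0.697) = 0.697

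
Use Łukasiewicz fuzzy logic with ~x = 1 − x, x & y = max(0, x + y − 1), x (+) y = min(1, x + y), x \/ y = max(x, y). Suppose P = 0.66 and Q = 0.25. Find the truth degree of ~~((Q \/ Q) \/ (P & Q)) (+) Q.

Q \/ Q = max(0.25, 0.25) = 0.25
P & Q = max(0, 0.66 + 0.25 − 1) = max(0, -0.09) = 0.00
(Q \/ Q) \/ (P & Q) = max(0.25, 0.00) = 0.25
~((Q \/ Q) \/ (P & Q)) = 1 − 0.25 = 0.75
~~((Q \/ Q) \/ (P & Q)) = 1 − 0.75 = 0.25
~~((Q \/ Q) \/ (P & Q)) (+) Q = min(1, 0.25 + 0.25) = min(1, 0.50) = 0.50

0.50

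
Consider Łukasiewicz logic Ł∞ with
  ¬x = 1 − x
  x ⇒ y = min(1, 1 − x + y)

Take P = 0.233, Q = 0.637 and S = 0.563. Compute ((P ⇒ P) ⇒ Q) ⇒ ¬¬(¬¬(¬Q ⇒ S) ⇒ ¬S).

P ⇒ P = min(1, 1 − 0.233 + 0.233) = min(1, 1.000) = 1.000
(P ⇒ P) ⇒ Q = min(1, 1 − 1.000 + 0.637) = min(1, 0.637) = 0.637
¬Q = 1 − 0.637 = 0.363
¬Q ⇒ S = min(1, 1 − 0.363 + 0.563) = min(1, 1.200) = 1.000
¬(¬Q ⇒ S) = 1 − 1.000 = 0.000
¬¬(¬Q ⇒ S) = 1 − 0.000 = 1.000
¬S = 1 − 0.563 = 0.437
¬¬(¬Q ⇒ S) ⇒ ¬S = min(1, 1 − 1.000 + 0.437) = min(1, 0.437) = 0.437
¬(¬¬(¬Q ⇒ S) ⇒ ¬S) = 1 − 0.437 = 0.563
¬¬(¬¬(¬Q ⇒ S) ⇒ ¬S) = 1 − 0.563 = 0.437
((P ⇒ P) ⇒ Q) ⇒ ¬¬(¬¬(¬Q ⇒ S) ⇒ ¬S) = min(1, 1 − 0.637 + 0.437) = min(1, 0.800) = 0.800

0.800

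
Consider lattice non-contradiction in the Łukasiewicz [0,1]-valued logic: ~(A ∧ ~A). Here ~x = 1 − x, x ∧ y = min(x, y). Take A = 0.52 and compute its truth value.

~A = 1 − 0.52 = 0.48
A ∧ ~A = min(0.52, 0.48) = 0.48
~(A ∧ ~A) = 1 − 0.48 = 0.52
(The value 0.52 < 1 shows this instance is not satisfied; not a Ł∞-tautology — its value is 1 − min(a, 1−a).)

0.52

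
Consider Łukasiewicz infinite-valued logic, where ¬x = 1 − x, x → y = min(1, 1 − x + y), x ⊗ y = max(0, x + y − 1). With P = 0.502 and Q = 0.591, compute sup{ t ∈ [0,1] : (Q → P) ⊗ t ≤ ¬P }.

0.587

Q → P = min(1, 1 − 0.591 + 0.502) = min(1, 0.911) = 0.911
So the left factor is Q → P = 0.911.
¬P = 1 − 0.502 = 0.498
So the right-hand bound is ¬P = 0.498.
The residuum of the Łukasiewicz t-norm gives the supremum: min(1, 1 − 0.911 + 0.498).
1 − 0.911 + 0.498 = 0.587, so t = min(1, 0.587) = 0.587.
Check: 0.911 ⊗ 0.587 = max(0, 0.498) = 0.498 ≤ 0.498.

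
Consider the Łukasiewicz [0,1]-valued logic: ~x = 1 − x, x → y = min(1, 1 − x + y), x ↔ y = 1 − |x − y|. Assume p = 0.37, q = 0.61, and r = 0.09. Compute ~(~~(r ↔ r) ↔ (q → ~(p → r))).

r ↔ r = 1 − |0.09 − 0.09| = 1 − 0.00 = 1.00
~(r ↔ r) = 1 − 1.00 = 0.00
~~(r ↔ r) = 1 − 0.00 = 1.00
p → r = min(1, 1 − 0.37 + 0.09) = min(1, 0.72) = 0.72
~(p → r) = 1 − 0.72 = 0.28
q → ~(p → r) = min(1, 1 − 0.61 + 0.28) = min(1, 0.67) = 0.67
~~(r ↔ r) ↔ (q → ~(p → r)) = 1 − |1.00 − 0.67| = 1 − 0.33 = 0.67
~(~~(r ↔ r) ↔ (q → ~(p → r))) = 1 − 0.67 = 0.33

0.33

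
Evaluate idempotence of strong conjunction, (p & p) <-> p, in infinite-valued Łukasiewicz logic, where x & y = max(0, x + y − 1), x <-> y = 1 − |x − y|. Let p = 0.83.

0.83

p & p = max(0, 0.83 + 0.83 − 1) = max(0, 0.66) = 0.66
(p & p) <-> p = 1 − |0.66 − 0.83| = 1 − 0.17 = 0.83
(The value 0.83 < 1 shows this instance is not satisfied; fails in Ł∞ since a ⊗ a = max(0, 2a−1) ≠ a in general.)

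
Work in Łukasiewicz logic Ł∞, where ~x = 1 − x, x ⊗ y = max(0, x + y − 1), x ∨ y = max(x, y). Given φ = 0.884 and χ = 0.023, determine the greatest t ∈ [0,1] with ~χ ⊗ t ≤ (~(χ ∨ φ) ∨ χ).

0.139

~χ = 1 − 0.023 = 0.977
So the left factor is ~χ = 0.977.
χ ∨ φ = max(0.023, 0.884) = 0.884
~(χ ∨ φ) = 1 − 0.884 = 0.116
~(χ ∨ φ) ∨ χ = max(0.116, 0.023) = 0.116
So the right-hand bound is ~(χ ∨ φ) ∨ χ = 0.116.
The residuum of the Łukasiewicz t-norm gives the supremum: min(1, 1 − 0.977 + 0.116).
1 − 0.977 + 0.116 = 0.139, so t = min(1, 0.139) = 0.139.
Check: 0.977 ⊗ 0.139 = max(0, 0.116) = 0.116 ≤ 0.116.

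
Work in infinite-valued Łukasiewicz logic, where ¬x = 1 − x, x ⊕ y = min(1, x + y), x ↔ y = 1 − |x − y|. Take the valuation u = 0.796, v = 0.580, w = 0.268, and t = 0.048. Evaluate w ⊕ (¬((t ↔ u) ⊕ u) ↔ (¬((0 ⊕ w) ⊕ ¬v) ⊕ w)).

0.688

t ↔ u = 1 − |0.048 − 0.796| = 1 − 0.748 = 0.252
(t ↔ u) ⊕ u = min(1, 0.252 + 0.796) = min(1, 1.048) = 1.000
¬((t ↔ u) ⊕ u) = 1 − 1.000 = 0.000
0 ⊕ w = min(1, 0.000 + 0.268) = min(1, 0.268) = 0.268
¬v = 1 − 0.580 = 0.420
(0 ⊕ w) ⊕ ¬v = min(1, 0.268 + 0.420) = min(1, 0.688) = 0.688
¬((0 ⊕ w) ⊕ ¬v) = 1 − 0.688 = 0.312
¬((0 ⊕ w) ⊕ ¬v) ⊕ w = min(1, 0.312 + 0.268) = min(1, 0.580) = 0.580
¬((t ↔ u) ⊕ u) ↔ (¬((0 ⊕ w) ⊕ ¬v) ⊕ w) = 1 − |0.000 − 0.580| = 1 − 0.580 = 0.420
w ⊕ (¬((t ↔ u) ⊕ u) ↔ (¬((0 ⊕ w) ⊕ ¬v) ⊕ w)) = min(1, 0.268 + 0.420) = min(1, 0.688) = 0.688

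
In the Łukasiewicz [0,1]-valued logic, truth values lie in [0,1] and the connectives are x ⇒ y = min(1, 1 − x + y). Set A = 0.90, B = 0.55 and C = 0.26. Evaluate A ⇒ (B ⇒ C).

B ⇒ C = min(1, 1 − 0.55 + 0.26) = min(1, 0.71) = 0.71
A ⇒ (B ⇒ C) = min(1, 1 − 0.90 + 0.71) = min(1, 0.81) = 0.81

0.81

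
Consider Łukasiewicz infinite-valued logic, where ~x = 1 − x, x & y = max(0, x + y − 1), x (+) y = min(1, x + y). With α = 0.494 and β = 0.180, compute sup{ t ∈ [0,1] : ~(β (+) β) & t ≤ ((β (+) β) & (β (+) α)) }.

β (+) β = min(1, 0.180 + 0.180) = min(1, 0.360) = 0.360
~(β (+) β) = 1 − 0.360 = 0.640
So the left factor is ~(β (+) β) = 0.640.
β (+) α = min(1, 0.180 + 0.494) = min(1, 0.674) = 0.674
(β (+) β) & (β (+) α) = max(0, 0.360 + 0.674 − 1) = max(0, 0.034) = 0.034
So the right-hand bound is (β (+) β) & (β (+) α) = 0.034.
The residuum of the Łukasiewicz t-norm gives the supremum: min(1, 1 − 0.640 + 0.034).
1 − 0.640 + 0.034 = 0.394, so t = min(1, 0.394) = 0.394.
Check: 0.640 & 0.394 = max(0, 0.034) = 0.034 ≤ 0.034.

0.394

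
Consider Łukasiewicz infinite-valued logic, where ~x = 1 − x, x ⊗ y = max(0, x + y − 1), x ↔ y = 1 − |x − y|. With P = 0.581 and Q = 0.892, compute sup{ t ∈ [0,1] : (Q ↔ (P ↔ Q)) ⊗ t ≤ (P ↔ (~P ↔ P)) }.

P ↔ Q = 1 − |0.581 − 0.892| = 1 − 0.311 = 0.689
Q ↔ (P ↔ Q) = 1 − |0.892 − 0.689| = 1 − 0.203 = 0.797
So the left factor is Q ↔ (P ↔ Q) = 0.797.
~P = 1 − 0.581 = 0.419
~P ↔ P = 1 − |0.419 − 0.581| = 1 − 0.162 = 0.838
P ↔ (~P ↔ P) = 1 − |0.581 − 0.838| = 1 − 0.257 = 0.743
So the right-hand bound is P ↔ (~P ↔ P) = 0.743.
The residuum of the Łukasiewicz t-norm gives the supremum: min(1, 1 − 0.797 + 0.743).
1 − 0.797 + 0.743 = 0.946, so t = min(1, 0.946) = 0.946.
Check: 0.797 ⊗ 0.946 = max(0, 0.743) = 0.743 ≤ 0.743.

0.946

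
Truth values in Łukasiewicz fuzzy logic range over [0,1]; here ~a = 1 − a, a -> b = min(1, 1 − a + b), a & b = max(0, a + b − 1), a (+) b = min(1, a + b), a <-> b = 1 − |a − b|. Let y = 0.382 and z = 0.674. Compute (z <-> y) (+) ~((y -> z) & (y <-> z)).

z <-> y = 1 − |0.674 − 0.382| = 1 − 0.292 = 0.708
y -> z = min(1, 1 − 0.382 + 0.674) = min(1, 1.292) = 1.000
y <-> z = 1 − |0.382 − 0.674| = 1 − 0.292 = 0.708
(y -> z) & (y <-> z) = max(0, 1.000 + 0.708 − 1) = max(0, 0.708) = 0.708
~((y -> z) & (y <-> z)) = 1 − 0.708 = 0.292
(z <-> y) (+) ~((y -> z) & (y <-> z)) = min(1, 0.708 + 0.292) = min(1, 1.000) = 1.000

1.000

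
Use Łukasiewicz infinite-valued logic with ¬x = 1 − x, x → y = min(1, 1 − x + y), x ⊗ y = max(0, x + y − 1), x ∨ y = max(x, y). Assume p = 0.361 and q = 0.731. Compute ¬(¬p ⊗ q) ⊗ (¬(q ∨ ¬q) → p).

¬p = 1 − 0.361 = 0.639
¬p ⊗ q = max(0, 0.639 + 0.731 − 1) = max(0, 0.370) = 0.370
¬(¬p ⊗ q) = 1 − 0.370 = 0.630
¬q = 1 − 0.731 = 0.269
q ∨ ¬q = max(0.731, 0.269) = 0.731
¬(q ∨ ¬q) = 1 − 0.731 = 0.269
¬(q ∨ ¬q) → p = min(1, 1 − 0.269 + 0.361) = min(1, 1.092) = 1.000
¬(¬p ⊗ q) ⊗ (¬(q ∨ ¬q) → p) = max(0, 0.630 + 1.000 − 1) = max(0, 0.630) = 0.630

0.630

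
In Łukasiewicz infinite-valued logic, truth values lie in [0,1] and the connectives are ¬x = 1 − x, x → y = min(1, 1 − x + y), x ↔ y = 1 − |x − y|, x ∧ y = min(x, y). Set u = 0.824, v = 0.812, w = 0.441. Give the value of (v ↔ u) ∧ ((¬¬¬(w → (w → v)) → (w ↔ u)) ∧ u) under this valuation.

0.824

v ↔ u = 1 − |0.812 − 0.824| = 1 − 0.012 = 0.988
w → v = min(1, 1 − 0.441 + 0.812) = min(1, 1.371) = 1.000
w → (w → v) = min(1, 1 − 0.441 + 1.000) = min(1, 1.559) = 1.000
¬(w → (w → v)) = 1 − 1.000 = 0.000
¬¬(w → (w → v)) = 1 − 0.000 = 1.000
¬¬¬(w → (w → v)) = 1 − 1.000 = 0.000
w ↔ u = 1 − |0.441 − 0.824| = 1 − 0.383 = 0.617
¬¬¬(w → (w → v)) → (w ↔ u) = min(1, 1 − 0.000 + 0.617) = min(1, 1.617) = 1.000
(¬¬¬(w → (w → v)) → (w ↔ u)) ∧ u = min(1.000, 0.824) = 0.824
(v ↔ u) ∧ ((¬¬¬(w → (w → v)) → (w ↔ u)) ∧ u) = min(0.988, 0.824) = 0.824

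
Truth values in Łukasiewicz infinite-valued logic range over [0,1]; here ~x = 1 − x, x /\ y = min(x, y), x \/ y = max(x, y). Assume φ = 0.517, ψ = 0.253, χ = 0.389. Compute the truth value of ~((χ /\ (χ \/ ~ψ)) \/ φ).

0.483

~ψ = 1 − 0.253 = 0.747
χ \/ ~ψ = max(0.389, 0.747) = 0.747
χ /\ (χ \/ ~ψ) = min(0.389, 0.747) = 0.389
(χ /\ (χ \/ ~ψ)) \/ φ = max(0.389, 0.517) = 0.517
~((χ /\ (χ \/ ~ψ)) \/ φ) = 1 − 0.517 = 0.483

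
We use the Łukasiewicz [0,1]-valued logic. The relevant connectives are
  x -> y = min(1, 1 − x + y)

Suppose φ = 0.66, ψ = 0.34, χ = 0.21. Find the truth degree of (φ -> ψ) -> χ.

0.53

φ -> ψ = min(1, 1 − 0.66 + 0.34) = min(1, 0.68) = 0.68
(φ -> ψ) -> χ = min(1, 1 − 0.68 + 0.21) = min(1, 0.53) = 0.53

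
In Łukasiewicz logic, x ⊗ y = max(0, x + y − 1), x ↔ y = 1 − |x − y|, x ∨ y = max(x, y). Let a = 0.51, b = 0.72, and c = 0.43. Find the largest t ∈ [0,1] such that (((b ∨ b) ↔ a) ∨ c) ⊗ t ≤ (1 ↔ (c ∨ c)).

0.64

b ∨ b = max(0.72, 0.72) = 0.72
(b ∨ b) ↔ a = 1 − |0.72 − 0.51| = 1 − 0.21 = 0.79
((b ∨ b) ↔ a) ∨ c = max(0.79, 0.43) = 0.79
So the left factor is ((b ∨ b) ↔ a) ∨ c = 0.79.
c ∨ c = max(0.43, 0.43) = 0.43
1 ↔ (c ∨ c) = 1 − |1.00 − 0.43| = 1 − 0.57 = 0.43
So the right-hand bound is 1 ↔ (c ∨ c) = 0.43.
The residuum of the Łukasiewicz t-norm gives the supremum: min(1, 1 − 0.79 + 0.43).
1 − 0.79 + 0.43 = 0.64, so t = min(1, 0.64) = 0.64.
Check: 0.79 ⊗ 0.64 = max(0, 0.43) = 0.43 ≤ 0.43.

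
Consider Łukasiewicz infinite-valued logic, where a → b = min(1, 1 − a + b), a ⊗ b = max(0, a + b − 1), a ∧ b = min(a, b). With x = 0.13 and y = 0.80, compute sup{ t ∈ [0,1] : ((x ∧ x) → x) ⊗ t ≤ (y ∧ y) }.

x ∧ x = min(0.13, 0.13) = 0.13
(x ∧ x) → x = min(1, 1 − 0.13 + 0.13) = min(1, 1.00) = 1.00
So the left factor is (x ∧ x) → x = 1.00.
y ∧ y = min(0.80, 0.80) = 0.80
So the right-hand bound is y ∧ y = 0.80.
The residuum of the Łukasiewicz t-norm gives the supremum: min(1, 1 − 1.00 + 0.80).
1 − 1.00 + 0.80 = 0.80, so t = min(1, 0.80) = 0.80.
Check: 1.00 ⊗ 0.80 = max(0, 0.80) = 0.80 ≤ 0.80.

0.80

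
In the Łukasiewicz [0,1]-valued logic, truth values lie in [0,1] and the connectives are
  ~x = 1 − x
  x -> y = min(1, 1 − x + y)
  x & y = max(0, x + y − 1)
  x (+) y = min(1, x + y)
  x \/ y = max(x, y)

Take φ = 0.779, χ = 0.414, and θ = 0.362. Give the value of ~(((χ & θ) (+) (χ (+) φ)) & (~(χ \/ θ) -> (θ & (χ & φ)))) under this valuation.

0.586

χ & θ = max(0, 0.414 + 0.362 − 1) = max(0, -0.224) = 0.000
χ (+) φ = min(1, 0.414 + 0.779) = min(1, 1.193) = 1.000
(χ & θ) (+) (χ (+) φ) = min(1, 0.000 + 1.000) = min(1, 1.000) = 1.000
χ \/ θ = max(0.414, 0.362) = 0.414
~(χ \/ θ) = 1 − 0.414 = 0.586
χ & φ = max(0, 0.414 + 0.779 − 1) = max(0, 0.193) = 0.193
θ & (χ & φ) = max(0, 0.362 + 0.193 − 1) = max(0, -0.445) = 0.000
~(χ \/ θ) -> (θ & (χ & φ)) = min(1, 1 − 0.586 + 0.000) = min(1, 0.414) = 0.414
((χ & θ) (+) (χ (+) φ)) & (~(χ \/ θ) -> (θ & (χ & φ))) = max(0, 1.000 + 0.414 − 1) = max(0, 0.414) = 0.414
~(((χ & θ) (+) (χ (+) φ)) & (~(χ \/ θ) -> (θ & (χ & φ)))) = 1 − 0.414 = 0.586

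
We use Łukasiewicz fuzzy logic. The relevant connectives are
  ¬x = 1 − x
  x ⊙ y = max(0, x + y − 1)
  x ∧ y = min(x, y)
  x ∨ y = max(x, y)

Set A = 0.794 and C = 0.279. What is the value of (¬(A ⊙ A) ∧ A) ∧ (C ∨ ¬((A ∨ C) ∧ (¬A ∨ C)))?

0.412

A ⊙ A = max(0, 0.794 + 0.794 − 1) = max(0, 0.588) = 0.588
¬(A ⊙ A) = 1 − 0.588 = 0.412
¬(A ⊙ A) ∧ A = min(0.412, 0.794) = 0.412
A ∨ C = max(0.794, 0.279) = 0.794
¬A = 1 − 0.794 = 0.206
¬A ∨ C = max(0.206, 0.279) = 0.279
(A ∨ C) ∧ (¬A ∨ C) = min(0.794, 0.279) = 0.279
¬((A ∨ C) ∧ (¬A ∨ C)) = 1 − 0.279 = 0.721
C ∨ ¬((A ∨ C) ∧ (¬A ∨ C)) = max(0.279, 0.721) = 0.721
(¬(A ⊙ A) ∧ A) ∧ (C ∨ ¬((A ∨ C) ∧ (¬A ∨ C))) = min(0.412, 0.721) = 0.412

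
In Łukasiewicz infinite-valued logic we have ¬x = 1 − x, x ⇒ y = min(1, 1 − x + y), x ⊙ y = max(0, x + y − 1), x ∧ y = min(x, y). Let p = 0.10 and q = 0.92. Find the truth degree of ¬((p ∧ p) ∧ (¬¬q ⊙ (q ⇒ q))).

0.90

p ∧ p = min(0.10, 0.10) = 0.10
¬q = 1 − 0.92 = 0.08
¬¬q = 1 − 0.08 = 0.92
q ⇒ q = min(1, 1 − 0.92 + 0.92) = min(1, 1.00) = 1.00
¬¬q ⊙ (q ⇒ q) = max(0, 0.92 + 1.00 − 1) = max(0, 0.92) = 0.92
(p ∧ p) ∧ (¬¬q ⊙ (q ⇒ q)) = min(0.10, 0.92) = 0.10
¬((p ∧ p) ∧ (¬¬q ⊙ (q ⇒ q))) = 1 − 0.10 = 0.90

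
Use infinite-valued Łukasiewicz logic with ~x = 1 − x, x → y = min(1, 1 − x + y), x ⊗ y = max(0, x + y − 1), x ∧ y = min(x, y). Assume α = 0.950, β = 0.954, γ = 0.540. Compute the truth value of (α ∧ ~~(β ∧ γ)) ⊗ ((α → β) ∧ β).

β ∧ γ = min(0.954, 0.540) = 0.540
~(β ∧ γ) = 1 − 0.540 = 0.460
~~(β ∧ γ) = 1 − 0.460 = 0.540
α ∧ ~~(β ∧ γ) = min(0.950, 0.540) = 0.540
α → β = min(1, 1 − 0.950 + 0.954) = min(1, 1.004) = 1.000
(α → β) ∧ β = min(1.000, 0.954) = 0.954
(α ∧ ~~(β ∧ γ)) ⊗ ((α → β) ∧ β) = max(0, 0.540 + 0.954 − 1) = max(0, 0.494) = 0.494

0.494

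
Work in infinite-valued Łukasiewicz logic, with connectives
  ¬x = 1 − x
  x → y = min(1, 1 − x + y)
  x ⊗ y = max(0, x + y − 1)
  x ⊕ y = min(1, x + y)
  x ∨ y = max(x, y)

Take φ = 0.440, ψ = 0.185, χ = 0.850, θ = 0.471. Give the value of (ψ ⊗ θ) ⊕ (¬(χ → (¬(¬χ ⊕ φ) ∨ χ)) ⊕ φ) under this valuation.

ψ ⊗ θ = max(0, 0.185 + 0.471 − 1) = max(0, -0.344) = 0.000
¬χ = 1 − 0.850 = 0.150
¬χ ⊕ φ = min(1, 0.150 + 0.440) = min(1, 0.590) = 0.590
¬(¬χ ⊕ φ) = 1 − 0.590 = 0.410
¬(¬χ ⊕ φ) ∨ χ = max(0.410, 0.850) = 0.850
χ → (¬(¬χ ⊕ φ) ∨ χ) = min(1, 1 − 0.850 + 0.850) = min(1, 1.000) = 1.000
¬(χ → (¬(¬χ ⊕ φ) ∨ χ)) = 1 − 1.000 = 0.000
¬(χ → (¬(¬χ ⊕ φ) ∨ χ)) ⊕ φ = min(1, 0.000 + 0.440) = min(1, 0.440) = 0.440
(ψ ⊗ θ) ⊕ (¬(χ → (¬(¬χ ⊕ φ) ∨ χ)) ⊕ φ) = min(1, 0.000 + 0.440) = min(1, 0.440) = 0.440

0.440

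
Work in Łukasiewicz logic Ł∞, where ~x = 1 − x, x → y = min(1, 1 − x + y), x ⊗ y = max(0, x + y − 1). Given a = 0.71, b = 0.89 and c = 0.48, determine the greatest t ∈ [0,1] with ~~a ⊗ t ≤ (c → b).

1.00

~a = 1 − 0.71 = 0.29
~~a = 1 − 0.29 = 0.71
So the left factor is ~~a = 0.71.
c → b = min(1, 1 − 0.48 + 0.89) = min(1, 1.41) = 1.00
So the right-hand bound is c → b = 1.00.
The residuum of the Łukasiewicz t-norm gives the supremum: min(1, 1 − 0.71 + 1.00).
1 − 0.71 + 1.00 = 1.29, so t = min(1, 1.29) = 1.00.
Check: 0.71 ⊗ 1.00 = max(0, 0.71) = 0.71 ≤ 1.00.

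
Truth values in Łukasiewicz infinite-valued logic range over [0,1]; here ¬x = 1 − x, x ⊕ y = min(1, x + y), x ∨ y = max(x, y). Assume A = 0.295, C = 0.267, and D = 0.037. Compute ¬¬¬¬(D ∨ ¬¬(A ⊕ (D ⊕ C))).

0.599

D ⊕ C = min(1, 0.037 + 0.267) = min(1, 0.304) = 0.304
A ⊕ (D ⊕ C) = min(1, 0.295 + 0.304) = min(1, 0.599) = 0.599
¬(A ⊕ (D ⊕ C)) = 1 − 0.599 = 0.401
¬¬(A ⊕ (D ⊕ C)) = 1 − 0.401 = 0.599
D ∨ ¬¬(A ⊕ (D ⊕ C)) = max(0.037, 0.599) = 0.599
¬(D ∨ ¬¬(A ⊕ (D ⊕ C))) = 1 − 0.599 = 0.401
¬¬(D ∨ ¬¬(A ⊕ (D ⊕ C))) = 1 − 0.401 = 0.599
¬¬¬(D ∨ ¬¬(A ⊕ (D ⊕ C))) = 1 − 0.599 = 0.401
¬¬¬¬(D ∨ ¬¬(A ⊕ (D ⊕ C))) = 1 − 0.401 = 0.599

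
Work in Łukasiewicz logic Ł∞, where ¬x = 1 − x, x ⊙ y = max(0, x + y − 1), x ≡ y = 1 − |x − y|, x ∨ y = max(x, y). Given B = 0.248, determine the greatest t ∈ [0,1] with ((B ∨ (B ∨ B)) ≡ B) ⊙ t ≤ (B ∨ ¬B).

B ∨ B = max(0.248, 0.248) = 0.248
B ∨ (B ∨ B) = max(0.248, 0.248) = 0.248
(B ∨ (B ∨ B)) ≡ B = 1 − |0.248 − 0.248| = 1 − 0.000 = 1.000
So the left factor is (B ∨ (B ∨ B)) ≡ B = 1.000.
¬B = 1 − 0.248 = 0.752
B ∨ ¬B = max(0.248, 0.752) = 0.752
So the right-hand bound is B ∨ ¬B = 0.752.
The residuum of the Łukasiewicz t-norm gives the supremum: min(1, 1 − 1.000 + 0.752).
1 − 1.000 + 0.752 = 0.752, so t = min(1, 0.752) = 0.752.
Check: 1.000 ⊙ 0.752 = max(0, 0.752) = 0.752 ≤ 0.752.

0.752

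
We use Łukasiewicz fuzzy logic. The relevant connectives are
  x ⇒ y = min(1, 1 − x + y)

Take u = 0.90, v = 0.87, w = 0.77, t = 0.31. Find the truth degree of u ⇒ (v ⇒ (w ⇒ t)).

w ⇒ t = min(1, 1 − 0.77 + 0.31) = min(1, 0.54) = 0.54
v ⇒ (w ⇒ t) = min(1, 1 − 0.87 + 0.54) = min(1, 0.67) = 0.67
u ⇒ (v ⇒ (w ⇒ t)) = min(1, 1 − 0.90 + 0.67) = min(1, 0.77) = 0.77

0.77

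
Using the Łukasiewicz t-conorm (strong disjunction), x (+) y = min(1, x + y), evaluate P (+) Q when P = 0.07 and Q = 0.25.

0.32

P (+) Q = min(1, 0.07 + 0.25) = min(1, 0.32) = 0.32
For comparison, the Gödel t-conorm max(x, y) would give 0.25.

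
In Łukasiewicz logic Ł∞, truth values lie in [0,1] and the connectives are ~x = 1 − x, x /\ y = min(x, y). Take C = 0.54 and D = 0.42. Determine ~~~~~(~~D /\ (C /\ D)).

~D = 1 − 0.42 = 0.58
~~D = 1 − 0.58 = 0.42
C /\ D = min(0.54, 0.42) = 0.42
~~D /\ (C /\ D) = min(0.42, 0.42) = 0.42
~(~~D /\ (C /\ D)) = 1 − 0.42 = 0.58
~~(~~D /\ (C /\ D)) = 1 − 0.58 = 0.42
~~~(~~D /\ (C /\ D)) = 1 − 0.42 = 0.58
~~~~(~~D /\ (C /\ D)) = 1 − 0.58 = 0.42
~~~~~(~~D /\ (C /\ D)) = 1 − 0.42 = 0.58

0.58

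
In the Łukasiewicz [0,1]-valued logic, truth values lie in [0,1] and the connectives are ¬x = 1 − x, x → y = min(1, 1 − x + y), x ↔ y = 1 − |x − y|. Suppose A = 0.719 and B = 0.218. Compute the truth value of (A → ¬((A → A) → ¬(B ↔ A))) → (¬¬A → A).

A → A = min(1, 1 − 0.719 + 0.719) = min(1, 1.000) = 1.000
B ↔ A = 1 − |0.218 − 0.719| = 1 − 0.501 = 0.499
¬(B ↔ A) = 1 − 0.499 = 0.501
(A → A) → ¬(B ↔ A) = min(1, 1 − 1.000 + 0.501) = min(1, 0.501) = 0.501
¬((A → A) → ¬(B ↔ A)) = 1 − 0.501 = 0.499
A → ¬((A → A) → ¬(B ↔ A)) = min(1, 1 − 0.719 + 0.499) = min(1, 0.780) = 0.780
¬A = 1 − 0.719 = 0.281
¬¬A = 1 − 0.281 = 0.719
¬¬A → A = min(1, 1 − 0.719 + 0.719) = min(1, 1.000) = 1.000
(A → ¬((A → A) → ¬(B ↔ A))) → (¬¬A → A) = min(1, 1 − 0.780 + 1.000) = min(1, 1.220) = 1.000

1.000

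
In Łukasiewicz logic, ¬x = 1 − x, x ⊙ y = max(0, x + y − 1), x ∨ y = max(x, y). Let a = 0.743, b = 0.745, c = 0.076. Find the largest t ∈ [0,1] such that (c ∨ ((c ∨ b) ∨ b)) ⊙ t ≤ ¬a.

c ∨ b = max(0.076, 0.745) = 0.745
(c ∨ b) ∨ b = max(0.745, 0.745) = 0.745
c ∨ ((c ∨ b) ∨ b) = max(0.076, 0.745) = 0.745
So the left factor is c ∨ ((c ∨ b) ∨ b) = 0.745.
¬a = 1 − 0.743 = 0.257
So the right-hand bound is ¬a = 0.257.
The residuum of the Łukasiewicz t-norm gives the supremum: min(1, 1 − 0.745 + 0.257).
1 − 0.745 + 0.257 = 0.512, so t = min(1, 0.512) = 0.512.
Check: 0.745 ⊙ 0.512 = max(0, 0.257) = 0.257 ≤ 0.257.

0.512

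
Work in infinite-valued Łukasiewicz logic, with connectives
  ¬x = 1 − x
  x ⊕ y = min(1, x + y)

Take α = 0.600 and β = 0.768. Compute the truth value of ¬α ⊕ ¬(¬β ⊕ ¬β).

0.936

¬α = 1 − 0.600 = 0.400
¬β = 1 − 0.768 = 0.232
¬β ⊕ ¬β = min(1, 0.232 + 0.232) = min(1, 0.464) = 0.464
¬(¬β ⊕ ¬β) = 1 − 0.464 = 0.536
¬α ⊕ ¬(¬β ⊕ ¬β) = min(1, 0.400 + 0.536) = min(1, 0.936) = 0.936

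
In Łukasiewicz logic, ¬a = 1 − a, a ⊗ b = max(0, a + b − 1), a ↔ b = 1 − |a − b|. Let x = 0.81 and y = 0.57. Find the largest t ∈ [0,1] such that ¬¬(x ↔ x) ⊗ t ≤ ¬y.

x ↔ x = 1 − |0.81 − 0.81| = 1 − 0.00 = 1.00
¬(x ↔ x) = 1 − 1.00 = 0.00
¬¬(x ↔ x) = 1 − 0.00 = 1.00
So the left factor is ¬¬(x ↔ x) = 1.00.
¬y = 1 − 0.57 = 0.43
So the right-hand bound is ¬y = 0.43.
The residuum of the Łukasiewicz t-norm gives the supremum: min(1, 1 − 1.00 + 0.43).
1 − 1.00 + 0.43 = 0.43, so t = min(1, 0.43) = 0.43.
Check: 1.00 ⊗ 0.43 = max(0, 0.43) = 0.43 ≤ 0.43.

0.43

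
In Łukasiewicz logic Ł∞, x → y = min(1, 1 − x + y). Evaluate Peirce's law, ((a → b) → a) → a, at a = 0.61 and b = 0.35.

0.74

a → b = min(1, 1 − 0.61 + 0.35) = min(1, 0.74) = 0.74
(a → b) → a = min(1, 1 − 0.74 + 0.61) = min(1, 0.87) = 0.87
((a → b) → a) → a = min(1, 1 − 0.87 + 0.61) = min(1, 0.74) = 0.74
(The value 0.74 < 1 shows this instance is not satisfied; not a Ł∞-tautology in general.)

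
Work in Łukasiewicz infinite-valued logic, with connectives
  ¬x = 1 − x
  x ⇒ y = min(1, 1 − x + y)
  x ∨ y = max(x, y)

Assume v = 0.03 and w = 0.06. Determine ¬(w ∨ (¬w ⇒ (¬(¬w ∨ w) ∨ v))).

¬w = 1 − 0.06 = 0.94
¬w ∨ w = max(0.94, 0.06) = 0.94
¬(¬w ∨ w) = 1 − 0.94 = 0.06
¬(¬w ∨ w) ∨ v = max(0.06, 0.03) = 0.06
¬w ⇒ (¬(¬w ∨ w) ∨ v) = min(1, 1 − 0.94 + 0.06) = min(1, 0.12) = 0.12
w ∨ (¬w ⇒ (¬(¬w ∨ w) ∨ v)) = max(0.06, 0.12) = 0.12
¬(w ∨ (¬w ⇒ (¬(¬w ∨ w) ∨ v))) = 1 − 0.12 = 0.88

0.88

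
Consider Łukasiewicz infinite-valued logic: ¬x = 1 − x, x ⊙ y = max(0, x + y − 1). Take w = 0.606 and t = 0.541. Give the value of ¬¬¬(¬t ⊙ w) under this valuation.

0.935

¬t = 1 − 0.541 = 0.459
¬t ⊙ w = max(0, 0.459 + 0.606 − 1) = max(0, 0.065) = 0.065
¬(¬t ⊙ w) = 1 − 0.065 = 0.935
¬¬(¬t ⊙ w) = 1 − 0.935 = 0.065
¬¬¬(¬t ⊙ w) = 1 − 0.065 = 0.935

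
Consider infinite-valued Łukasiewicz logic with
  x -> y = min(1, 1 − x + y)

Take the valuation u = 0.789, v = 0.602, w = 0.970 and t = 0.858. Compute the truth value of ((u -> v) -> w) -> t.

0.858

u -> v = min(1, 1 − 0.789 + 0.602) = min(1, 0.813) = 0.813
(u -> v) -> w = min(1, 1 − 0.813 + 0.970) = min(1, 1.157) = 1.000
((u -> v) -> w) -> t = min(1, 1 − 1.000 + 0.858) = min(1, 0.858) = 0.858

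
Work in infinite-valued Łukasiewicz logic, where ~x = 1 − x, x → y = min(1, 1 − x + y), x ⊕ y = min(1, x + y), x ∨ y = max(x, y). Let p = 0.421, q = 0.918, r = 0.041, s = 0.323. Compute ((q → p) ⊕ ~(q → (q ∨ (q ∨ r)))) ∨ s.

0.503

q → p = min(1, 1 − 0.918 + 0.421) = min(1, 0.503) = 0.503
q ∨ r = max(0.918, 0.041) = 0.918
q ∨ (q ∨ r) = max(0.918, 0.918) = 0.918
q → (q ∨ (q ∨ r)) = min(1, 1 − 0.918 + 0.918) = min(1, 1.000) = 1.000
~(q → (q ∨ (q ∨ r))) = 1 − 1.000 = 0.000
(q → p) ⊕ ~(q → (q ∨ (q ∨ r))) = min(1, 0.503 + 0.000) = min(1, 0.503) = 0.503
((q → p) ⊕ ~(q → (q ∨ (q ∨ r)))) ∨ s = max(0.503, 0.323) = 0.503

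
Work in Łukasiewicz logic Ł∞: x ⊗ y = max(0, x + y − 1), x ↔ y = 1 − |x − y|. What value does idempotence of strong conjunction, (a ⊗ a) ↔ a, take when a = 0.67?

a ⊗ a = max(0, 0.67 + 0.67 − 1) = max(0, 0.34) = 0.34
(a ⊗ a) ↔ a = 1 − |0.34 − 0.67| = 1 − 0.33 = 0.67
(The value 0.67 < 1 shows this instance is not satisfied; fails in Ł∞ since a ⊗ a = max(0, 2a−1) ≠ a in general.)

0.67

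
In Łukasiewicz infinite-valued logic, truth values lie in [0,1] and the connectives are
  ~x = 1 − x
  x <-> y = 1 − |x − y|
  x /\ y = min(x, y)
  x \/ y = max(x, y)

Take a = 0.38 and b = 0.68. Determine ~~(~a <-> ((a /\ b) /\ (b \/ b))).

~a = 1 − 0.38 = 0.62
a /\ b = min(0.38, 0.68) = 0.38
b \/ b = max(0.68, 0.68) = 0.68
(a /\ b) /\ (b \/ b) = min(0.38, 0.68) = 0.38
~a <-> ((a /\ b) /\ (b \/ b)) = 1 − |0.62 − 0.38| = 1 − 0.24 = 0.76
~(~a <-> ((a /\ b) /\ (b \/ b))) = 1 − 0.76 = 0.24
~~(~a <-> ((a /\ b) /\ (b \/ b))) = 1 − 0.24 = 0.76

0.76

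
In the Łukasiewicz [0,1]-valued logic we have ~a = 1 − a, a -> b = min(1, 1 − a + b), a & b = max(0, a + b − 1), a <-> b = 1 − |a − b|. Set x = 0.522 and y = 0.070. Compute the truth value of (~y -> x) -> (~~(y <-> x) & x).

0.478

~y = 1 − 0.070 = 0.930
~y -> x = min(1, 1 − 0.930 + 0.522) = min(1, 0.592) = 0.592
y <-> x = 1 − |0.070 − 0.522| = 1 − 0.452 = 0.548
~(y <-> x) = 1 − 0.548 = 0.452
~~(y <-> x) = 1 − 0.452 = 0.548
~~(y <-> x) & x = max(0, 0.548 + 0.522 − 1) = max(0, 0.070) = 0.070
(~y -> x) -> (~~(y <-> x) & x) = min(1, 1 − 0.592 + 0.070) = min(1, 0.478) = 0.478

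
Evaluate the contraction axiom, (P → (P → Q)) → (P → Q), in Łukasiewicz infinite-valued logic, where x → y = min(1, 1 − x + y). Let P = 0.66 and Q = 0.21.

P → Q = min(1, 1 − 0.66 + 0.21) = min(1, 0.55) = 0.55
P → (P → Q) = min(1, 1 − 0.66 + 0.55) = min(1, 0.89) = 0.89
(P → (P → Q)) → (P → Q) = min(1, 1 − 0.89 + 0.55) = min(1, 0.66) = 0.66
(The value 0.66 < 1 shows this instance is not satisfied; fails in Ł∞ (the t-norm is not idempotent).)

0.66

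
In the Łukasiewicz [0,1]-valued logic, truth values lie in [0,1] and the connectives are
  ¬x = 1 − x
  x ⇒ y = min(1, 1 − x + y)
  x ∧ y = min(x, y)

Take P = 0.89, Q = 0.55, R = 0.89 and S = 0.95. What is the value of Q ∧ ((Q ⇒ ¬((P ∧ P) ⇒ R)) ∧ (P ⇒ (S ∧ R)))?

P ∧ P = min(0.89, 0.89) = 0.89
(P ∧ P) ⇒ R = min(1, 1 − 0.89 + 0.89) = min(1, 1.00) = 1.00
¬((P ∧ P) ⇒ R) = 1 − 1.00 = 0.00
Q ⇒ ¬((P ∧ P) ⇒ R) = min(1, 1 − 0.55 + 0.00) = min(1, 0.45) = 0.45
S ∧ R = min(0.95, 0.89) = 0.89
P ⇒ (S ∧ R) = min(1, 1 − 0.89 + 0.89) = min(1, 1.00) = 1.00
(Q ⇒ ¬((P ∧ P) ⇒ R)) ∧ (P ⇒ (S ∧ R)) = min(0.45, 1.00) = 0.45
Q ∧ ((Q ⇒ ¬((P ∧ P) ⇒ R)) ∧ (P ⇒ (S ∧ R))) = min(0.55, 0.45) = 0.45

0.45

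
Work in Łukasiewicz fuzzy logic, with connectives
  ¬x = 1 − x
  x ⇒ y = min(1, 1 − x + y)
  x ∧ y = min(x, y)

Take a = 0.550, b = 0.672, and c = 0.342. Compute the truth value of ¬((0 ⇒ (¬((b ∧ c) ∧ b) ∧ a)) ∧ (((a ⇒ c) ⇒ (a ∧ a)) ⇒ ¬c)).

b ∧ c = min(0.672, 0.342) = 0.342
(b ∧ c) ∧ b = min(0.342, 0.672) = 0.342
¬((b ∧ c) ∧ b) = 1 − 0.342 = 0.658
¬((b ∧ c) ∧ b) ∧ a = min(0.658, 0.550) = 0.550
0 ⇒ (¬((b ∧ c) ∧ b) ∧ a) = min(1, 1 − 0.000 + 0.550) = min(1, 1.550) = 1.000
a ⇒ c = min(1, 1 − 0.550 + 0.342) = min(1, 0.792) = 0.792
a ∧ a = min(0.550, 0.550) = 0.550
(a ⇒ c) ⇒ (a ∧ a) = min(1, 1 − 0.792 + 0.550) = min(1, 0.758) = 0.758
¬c = 1 − 0.342 = 0.658
((a ⇒ c) ⇒ (a ∧ a)) ⇒ ¬c = min(1, 1 − 0.758 + 0.658) = min(1, 0.900) = 0.900
(0 ⇒ (¬((b ∧ c) ∧ b) ∧ a)) ∧ (((a ⇒ c) ⇒ (a ∧ a)) ⇒ ¬c) = min(1.000, 0.900) = 0.900
¬((0 ⇒ (¬((b ∧ c) ∧ b) ∧ a)) ∧ (((a ⇒ c) ⇒ (a ∧ a)) ⇒ ¬c)) = 1 − 0.900 = 0.100

0.100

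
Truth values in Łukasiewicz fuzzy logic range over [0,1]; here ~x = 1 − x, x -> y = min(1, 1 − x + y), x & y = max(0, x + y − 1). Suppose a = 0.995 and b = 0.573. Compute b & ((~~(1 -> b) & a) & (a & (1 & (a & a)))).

0.126

1 -> b = min(1, 1 − 1.000 + 0.573) = min(1, 0.573) = 0.573
~(1 -> b) = 1 − 0.573 = 0.427
~~(1 -> b) = 1 − 0.427 = 0.573
~~(1 -> b) & a = max(0, 0.573 + 0.995 − 1) = max(0, 0.568) = 0.568
a & a = max(0, 0.995 + 0.995 − 1) = max(0, 0.990) = 0.990
1 & (a & a) = max(0, 1.000 + 0.990 − 1) = max(0, 0.990) = 0.990
a & (1 & (a & a)) = max(0, 0.995 + 0.990 − 1) = max(0, 0.985) = 0.985
(~~(1 -> b) & a) & (a & (1 & (a & a))) = max(0, 0.568 + 0.985 − 1) = max(0, 0.553) = 0.553
b & ((~~(1 -> b) & a) & (a & (1 & (a & a)))) = max(0, 0.573 + 0.553 − 1) = max(0, 0.126) = 0.126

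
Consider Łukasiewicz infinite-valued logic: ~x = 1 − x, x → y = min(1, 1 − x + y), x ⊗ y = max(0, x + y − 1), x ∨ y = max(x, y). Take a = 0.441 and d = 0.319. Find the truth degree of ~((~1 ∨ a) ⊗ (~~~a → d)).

0.799

~1 = 1 − 1.000 = 0.000
~1 ∨ a = max(0.000, 0.441) = 0.441
~a = 1 − 0.441 = 0.559
~~a = 1 − 0.559 = 0.441
~~~a = 1 − 0.441 = 0.559
~~~a → d = min(1, 1 − 0.559 + 0.319) = min(1, 0.760) = 0.760
(~1 ∨ a) ⊗ (~~~a → d) = max(0, 0.441 + 0.760 − 1) = max(0, 0.201) = 0.201
~((~1 ∨ a) ⊗ (~~~a → d)) = 1 − 0.201 = 0.799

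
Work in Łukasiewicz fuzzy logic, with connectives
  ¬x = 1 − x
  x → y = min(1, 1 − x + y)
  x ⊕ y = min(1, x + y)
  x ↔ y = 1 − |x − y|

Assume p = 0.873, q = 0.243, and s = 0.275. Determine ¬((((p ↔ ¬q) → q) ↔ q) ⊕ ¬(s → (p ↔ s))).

0.116

¬q = 1 − 0.243 = 0.757
p ↔ ¬q = 1 − |0.873 − 0.757| = 1 − 0.116 = 0.884
(p ↔ ¬q) → q = min(1, 1 − 0.884 + 0.243) = min(1, 0.359) = 0.359
((p ↔ ¬q) → q) ↔ q = 1 − |0.359 − 0.243| = 1 − 0.116 = 0.884
p ↔ s = 1 − |0.873 − 0.275| = 1 − 0.598 = 0.402
s → (p ↔ s) = min(1, 1 − 0.275 + 0.402) = min(1, 1.127) = 1.000
¬(s → (p ↔ s)) = 1 − 1.000 = 0.000
(((p ↔ ¬q) → q) ↔ q) ⊕ ¬(s → (p ↔ s)) = min(1, 0.884 + 0.000) = min(1, 0.884) = 0.884
¬((((p ↔ ¬q) → q) ↔ q) ⊕ ¬(s → (p ↔ s))) = 1 − 0.884 = 0.116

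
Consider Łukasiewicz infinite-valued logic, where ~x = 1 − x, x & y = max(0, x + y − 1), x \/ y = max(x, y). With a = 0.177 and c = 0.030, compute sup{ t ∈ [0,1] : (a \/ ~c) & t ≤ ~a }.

~c = 1 − 0.030 = 0.970
a \/ ~c = max(0.177, 0.970) = 0.970
So the left factor is a \/ ~c = 0.970.
~a = 1 − 0.177 = 0.823
So the right-hand bound is ~a = 0.823.
The residuum of the Łukasiewicz t-norm gives the supremum: min(1, 1 − 0.970 + 0.823).
1 − 0.970 + 0.823 = 0.853, so t = min(1, 0.853) = 0.853.
Check: 0.970 & 0.853 = max(0, 0.823) = 0.823 ≤ 0.823.

0.853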